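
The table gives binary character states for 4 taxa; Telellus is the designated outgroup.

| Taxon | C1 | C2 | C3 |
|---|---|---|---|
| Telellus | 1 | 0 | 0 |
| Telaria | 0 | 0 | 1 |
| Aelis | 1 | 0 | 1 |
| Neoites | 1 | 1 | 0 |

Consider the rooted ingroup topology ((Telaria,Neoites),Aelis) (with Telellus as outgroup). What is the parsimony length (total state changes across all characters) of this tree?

4

Map each character onto ((Telaria,Neoites),Aelis) (rooted by Telellus) and count the minimum state changes it requires (Fitch parsimony):
C1: 1; C2: 1; C3: 2.
Total tree length = 4.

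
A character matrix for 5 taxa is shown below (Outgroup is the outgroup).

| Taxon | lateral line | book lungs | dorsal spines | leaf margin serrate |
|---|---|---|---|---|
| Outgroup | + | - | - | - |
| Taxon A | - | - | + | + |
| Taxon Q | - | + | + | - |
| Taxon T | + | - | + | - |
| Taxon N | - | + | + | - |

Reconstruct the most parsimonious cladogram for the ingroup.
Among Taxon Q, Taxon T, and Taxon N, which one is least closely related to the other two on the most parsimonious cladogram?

Character polarity is set by the outgroup: the derived state is whichever differs from the outgroup's state, so for lateral line the derived state is '-', and for the remaining characters it is '+'.
Only Taxon A, Taxon N, and Taxon Q show the derived state '-' for lateral line, supporting them as a clade.
book lungs (derived state '+') is shared by Taxon N and Taxon Q — a synapomorphy uniting that clade.
dorsal spines (derived state '+') is shared by all ingroup taxa — unites the whole ingroup.
leaf margin serrate: derived state '+' in Taxon A only — an autapomorphy, so it tells us nothing about relationships among taxa.
Most parsimonious ingroup topology: ((Taxon A,(Taxon Q,Taxon N)),Taxon T).
Taxon Q and Taxon N share a more recent common ancestor with each other than either does with Taxon T, so Taxon T is the least closely related of the three.

Taxon T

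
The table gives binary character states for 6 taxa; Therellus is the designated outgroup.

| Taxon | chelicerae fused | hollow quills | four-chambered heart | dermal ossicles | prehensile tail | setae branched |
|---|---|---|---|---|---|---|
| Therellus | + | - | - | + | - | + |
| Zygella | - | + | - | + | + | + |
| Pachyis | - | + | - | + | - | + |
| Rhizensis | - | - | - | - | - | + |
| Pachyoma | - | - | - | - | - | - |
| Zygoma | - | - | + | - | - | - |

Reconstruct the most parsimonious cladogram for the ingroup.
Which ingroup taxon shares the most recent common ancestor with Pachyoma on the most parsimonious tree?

Character polarity is set by the outgroup: the derived state is whichever differs from the outgroup's state, so for chelicerae fused, dermal ossicles, setae branched the derived state is '-', and for the remaining characters it is '+'.
chelicerae fused (derived state '-') is shared by all ingroup taxa — unites the whole ingroup.
hollow quills: derived state '+' in Pachyis and Zygella only — synapomorphy for {Pachyis, Zygella}.
four-chambered heart: derived state '+' in Zygoma only — an autapomorphy, so it tells us nothing about relationships among taxa.
dermal ossicles (derived state '-') is shared by Pachyoma, Rhizensis, and Zygoma — a synapomorphy uniting that clade.
prehensile tail (derived state '+') is unique to Zygella (autapomorphy; uninformative for grouping).
setae branched (derived state '-') is shared by Pachyoma and Zygoma — a synapomorphy uniting that clade.
Most parsimonious ingroup topology: ((Zygella,Pachyis),(Rhizensis,(Pachyoma,Zygoma))).
Pachyoma and Zygoma form a cherry on this tree, so they are sister taxa.

Zygoma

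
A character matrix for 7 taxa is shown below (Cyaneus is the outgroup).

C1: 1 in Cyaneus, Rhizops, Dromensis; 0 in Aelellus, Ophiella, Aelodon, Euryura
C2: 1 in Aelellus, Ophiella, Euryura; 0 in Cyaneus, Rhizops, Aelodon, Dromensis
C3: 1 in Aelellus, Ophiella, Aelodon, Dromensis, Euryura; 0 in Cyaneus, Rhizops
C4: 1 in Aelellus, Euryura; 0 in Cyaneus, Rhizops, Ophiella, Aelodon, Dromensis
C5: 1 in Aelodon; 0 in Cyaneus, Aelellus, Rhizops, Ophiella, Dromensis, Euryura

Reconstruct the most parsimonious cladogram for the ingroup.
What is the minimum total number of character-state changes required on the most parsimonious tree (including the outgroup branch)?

Character polarity is set by the outgroup: the derived state is whichever differs from the outgroup's state, so for C1 the derived state is '0', and for the remaining characters it is '1'.
Only Aelellus, Aelodon, Euryura, and Ophiella show the derived state '0' for C1, supporting them as a clade.
Only Aelellus, Euryura, and Ophiella show the derived state '1' for C2, supporting them as a clade.
Only Aelellus, Aelodon, Dromensis, Euryura, and Ophiella show the derived state '1' for C3, supporting them as a clade.
C4 (derived state '1') is shared by Aelellus and Euryura — a synapomorphy uniting that clade.
C5 (derived state '1') is unique to Aelodon (autapomorphy; uninformative for grouping).
Most parsimonious ingroup topology: (((((Aelellus,Euryura),Ophiella),Aelodon),Dromensis),Rhizops).
Changes per character on this tree: C1: 1; C2: 1; C3: 1; C4: 1; C5: 1.
Total = 5.

5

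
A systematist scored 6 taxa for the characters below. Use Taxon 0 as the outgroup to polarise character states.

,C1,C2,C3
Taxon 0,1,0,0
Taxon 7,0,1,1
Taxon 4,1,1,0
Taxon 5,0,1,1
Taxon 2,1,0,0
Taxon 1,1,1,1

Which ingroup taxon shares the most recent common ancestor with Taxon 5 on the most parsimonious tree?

Character polarity is set by the outgroup: the derived state is whichever differs from the outgroup's state, so for C1 the derived state is '0', and for the remaining characters it is '1'.
Only Taxon 5 and Taxon 7 show the derived state '0' for C1, supporting them as a clade.
C2 (derived state '1') is shared by Taxon 1, Taxon 4, Taxon 5, and Taxon 7 — a synapomorphy uniting that clade.
C3: derived state '1' in Taxon 1, Taxon 5, and Taxon 7 only — synapomorphy for {Taxon 1, Taxon 5, Taxon 7}.
Most parsimonious ingroup topology: ((((Taxon 7,Taxon 5),Taxon 1),Taxon 4),Taxon 2).
Taxon 5 and Taxon 7 form a cherry on this tree, so they are sister taxa.

Taxon 7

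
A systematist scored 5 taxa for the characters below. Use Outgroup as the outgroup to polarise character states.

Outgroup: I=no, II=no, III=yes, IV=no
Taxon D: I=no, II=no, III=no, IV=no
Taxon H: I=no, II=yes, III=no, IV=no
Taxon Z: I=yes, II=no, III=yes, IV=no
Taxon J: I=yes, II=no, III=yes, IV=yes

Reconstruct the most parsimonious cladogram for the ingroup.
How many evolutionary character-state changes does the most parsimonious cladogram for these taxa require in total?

4

Character polarity is set by the outgroup: the derived state is whichever differs from the outgroup's state, so for III the derived state is 'no', and for the remaining characters it is 'yes'.
I (derived state 'yes') is shared by Taxon J and Taxon Z — a synapomorphy uniting that clade.
II (derived state 'yes') is unique to Taxon H (autapomorphy; uninformative for grouping).
Only Taxon D and Taxon H show the derived state 'no' for III, supporting them as a clade.
IV (derived state 'yes') is unique to Taxon J (autapomorphy; uninformative for grouping).
Most parsimonious ingroup topology: ((Taxon D,Taxon H),(Taxon Z,Taxon J)).
Changes per character on this tree: I: 1; II: 1; III: 1; IV: 1.
Total = 4.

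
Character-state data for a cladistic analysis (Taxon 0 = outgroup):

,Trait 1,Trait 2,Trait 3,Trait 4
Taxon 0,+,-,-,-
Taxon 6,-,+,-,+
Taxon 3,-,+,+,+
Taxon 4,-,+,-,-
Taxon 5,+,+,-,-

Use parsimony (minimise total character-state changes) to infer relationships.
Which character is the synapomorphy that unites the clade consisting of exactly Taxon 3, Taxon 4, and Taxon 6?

Character polarity is set by the outgroup: the derived state is whichever differs from the outgroup's state, so for Trait 1 the derived state is '-', and for the remaining characters it is '+'.
Only Taxon 3, Taxon 4, and Taxon 6 show the derived state '-' for Trait 1, supporting them as a clade.
Trait 2 (derived state '+') is shared by all ingroup taxa — unites the whole ingroup.
Trait 3 (derived state '+') is unique to Taxon 3 (autapomorphy; uninformative for grouping).
Trait 4: derived state '+' in Taxon 3 and Taxon 6 only — synapomorphy for {Taxon 3, Taxon 6}.
Most parsimonious ingroup topology: (((Taxon 6,Taxon 3),Taxon 4),Taxon 5).
The clade {Taxon 3, Taxon 4, Taxon 6} is supported by Trait 1: its derived state '-' occurs in exactly those taxa and in no other taxon (including the outgroup).

Trait 1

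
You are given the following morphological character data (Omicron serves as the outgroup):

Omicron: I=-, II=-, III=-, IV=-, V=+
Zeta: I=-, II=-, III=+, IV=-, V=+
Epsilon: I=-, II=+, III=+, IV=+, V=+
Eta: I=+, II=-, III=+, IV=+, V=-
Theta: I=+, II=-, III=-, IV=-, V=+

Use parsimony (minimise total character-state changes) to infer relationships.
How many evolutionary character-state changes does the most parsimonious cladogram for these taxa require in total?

Character polarity is set by the outgroup: the derived state is whichever differs from the outgroup's state, so for V the derived state is '-', and for the remaining characters it is '+'.
I (state '+') occurs in Eta and Theta but conflicts with the nesting implied by the other characters — most parsimoniously interpreted as homoplasy.
II: derived state '+' in Epsilon only — an autapomorphy, so it tells us nothing about relationships among taxa.
III (derived state '+') is shared by Epsilon, Eta, and Zeta — a synapomorphy uniting that clade.
Only Epsilon and Eta show the derived state '+' for IV, supporting them as a clade.
V (derived state '-') is unique to Eta (autapomorphy; uninformative for grouping).
Most parsimonious ingroup topology: ((Zeta,(Epsilon,Eta)),Theta).
Changes per character on this tree: I: 2; II: 1; III: 1; IV: 1; V: 1.
Total = 6.

6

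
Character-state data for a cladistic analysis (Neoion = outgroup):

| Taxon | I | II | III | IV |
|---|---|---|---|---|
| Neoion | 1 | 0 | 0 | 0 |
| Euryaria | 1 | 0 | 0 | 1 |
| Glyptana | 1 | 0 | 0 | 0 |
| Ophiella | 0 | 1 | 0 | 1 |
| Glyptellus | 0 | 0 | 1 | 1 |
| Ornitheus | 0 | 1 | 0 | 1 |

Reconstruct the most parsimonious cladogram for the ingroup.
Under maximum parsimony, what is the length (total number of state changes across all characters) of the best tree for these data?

4

Character polarity is set by the outgroup: the derived state is whichever differs from the outgroup's state, so for I the derived state is '0', and for the remaining characters it is '1'.
Only Glyptellus, Ophiella, and Ornitheus show the derived state '0' for I, supporting them as a clade.
II (derived state '1') is shared by Ophiella and Ornitheus — a synapomorphy uniting that clade.
III: derived state '1' in Glyptellus only — an autapomorphy, so it tells us nothing about relationships among taxa.
IV: derived state '1' in Euryaria, Glyptellus, Ophiella, and Ornitheus only — synapomorphy for {Euryaria, Glyptellus, Ophiella, Ornitheus}.
Most parsimonious ingroup topology: ((Euryaria,((Ophiella,Ornitheus),Glyptellus)),Glyptana).
Changes per character on this tree: I: 1; II: 1; III: 1; IV: 1.
Total = 4.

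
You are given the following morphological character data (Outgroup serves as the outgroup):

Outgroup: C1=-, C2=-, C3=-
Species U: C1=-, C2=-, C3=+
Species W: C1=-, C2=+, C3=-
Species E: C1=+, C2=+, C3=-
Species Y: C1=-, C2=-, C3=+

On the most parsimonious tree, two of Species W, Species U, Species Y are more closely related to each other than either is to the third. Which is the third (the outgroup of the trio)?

Species W

The outgroup has state '-' for every character, so '+' is the derived state throughout.
C1: derived state '+' in Species E only — an autapomorphy, so it tells us nothing about relationships among taxa.
C2 (derived state '+') is shared by Species E and Species W — a synapomorphy uniting that clade.
C3: derived state '+' in Species U and Species Y only — synapomorphy for {Species U, Species Y}.
Most parsimonious ingroup topology: ((Species U,Species Y),(Species W,Species E)).
Species Y and Species U share a more recent common ancestor with each other than either does with Species W, so Species W is the least closely related of the three.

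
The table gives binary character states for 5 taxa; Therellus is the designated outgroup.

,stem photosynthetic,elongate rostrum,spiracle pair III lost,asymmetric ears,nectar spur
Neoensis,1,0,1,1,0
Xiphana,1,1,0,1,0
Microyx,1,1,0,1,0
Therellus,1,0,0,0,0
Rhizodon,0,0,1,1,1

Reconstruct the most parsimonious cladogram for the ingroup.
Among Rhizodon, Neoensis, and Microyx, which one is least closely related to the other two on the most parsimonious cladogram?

Microyx

Character polarity is set by the outgroup: the derived state is whichever differs from the outgroup's state, so for stem photosynthetic the derived state is '0', and for the remaining characters it is '1'.
stem photosynthetic: derived state '0' in Rhizodon only — an autapomorphy, so it tells us nothing about relationships among taxa.
elongate rostrum: derived state '1' in Microyx and Xiphana only — synapomorphy for {Microyx, Xiphana}.
spiracle pair III lost: derived state '1' in Neoensis and Rhizodon only — synapomorphy for {Neoensis, Rhizodon}.
asymmetric ears (derived state '1') is shared by all ingroup taxa — unites the whole ingroup.
nectar spur: derived state '1' in Rhizodon only — an autapomorphy, so it tells us nothing about relationships among taxa.
Most parsimonious ingroup topology: ((Rhizodon,Neoensis),(Xiphana,Microyx)).
Neoensis and Rhizodon share a more recent common ancestor with each other than either does with Microyx, so Microyx is the least closely related of the three.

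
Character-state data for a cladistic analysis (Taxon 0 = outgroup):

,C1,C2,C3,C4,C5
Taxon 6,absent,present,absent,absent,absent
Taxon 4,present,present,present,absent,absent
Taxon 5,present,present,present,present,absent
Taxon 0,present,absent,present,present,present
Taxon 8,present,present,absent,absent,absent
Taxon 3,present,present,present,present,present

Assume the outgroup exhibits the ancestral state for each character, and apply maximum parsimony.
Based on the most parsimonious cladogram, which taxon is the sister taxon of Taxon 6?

Taxon 8

Character polarity is set by the outgroup: the derived state is whichever differs from the outgroup's state, so for C1, C3, C4, C5 the derived state is 'absent', and for the remaining characters it is 'present'.
C1 (derived state 'absent') is unique to Taxon 6 (autapomorphy; uninformative for grouping).
C2 (derived state 'present') is shared by all ingroup taxa — unites the whole ingroup.
C3 (derived state 'absent') is shared by Taxon 6 and Taxon 8 — a synapomorphy uniting that clade.
Only Taxon 4, Taxon 6, and Taxon 8 show the derived state 'absent' for C4, supporting them as a clade.
Only Taxon 4, Taxon 5, Taxon 6, and Taxon 8 show the derived state 'absent' for C5, supporting them as a clade.
Most parsimonious ingroup topology: ((((Taxon 8,Taxon 6),Taxon 4),Taxon 5),Taxon 3).
Taxon 6 and Taxon 8 form a cherry on this tree, so they are sister taxa.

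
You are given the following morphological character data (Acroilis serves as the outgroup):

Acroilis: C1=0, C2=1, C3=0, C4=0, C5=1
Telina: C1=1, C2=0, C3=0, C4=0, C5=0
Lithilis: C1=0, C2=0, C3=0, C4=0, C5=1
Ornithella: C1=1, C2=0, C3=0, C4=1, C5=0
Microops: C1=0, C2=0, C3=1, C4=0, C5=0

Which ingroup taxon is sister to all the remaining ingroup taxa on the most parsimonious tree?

Lithilis

Character polarity is set by the outgroup: the derived state is whichever differs from the outgroup's state, so for C2, C5 the derived state is '0', and for the remaining characters it is '1'.
C1: derived state '1' in Ornithella and Telina only — synapomorphy for {Ornithella, Telina}.
All ingroup taxa share the derived state '0' for C2; it defines the ingroup but does not resolve relationships within it.
C3: derived state '1' in Microops only — an autapomorphy, so it tells us nothing about relationships among taxa.
C4: derived state '1' in Ornithella only — an autapomorphy, so it tells us nothing about relationships among taxa.
C5: derived state '0' in Microops, Ornithella, and Telina only — synapomorphy for {Microops, Ornithella, Telina}.
Most parsimonious ingroup topology: (((Telina,Ornithella),Microops),Lithilis).
Lithilis is sister to the clade containing all other ingroup taxa, so it is the earliest-diverging (most basal) ingroup lineage.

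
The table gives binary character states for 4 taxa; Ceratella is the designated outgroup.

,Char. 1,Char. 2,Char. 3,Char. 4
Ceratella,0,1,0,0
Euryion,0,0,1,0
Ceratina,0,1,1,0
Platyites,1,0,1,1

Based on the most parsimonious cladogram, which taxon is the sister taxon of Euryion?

Platyites

Character polarity is set by the outgroup: the derived state is whichever differs from the outgroup's state, so for Char. 2 the derived state is '0', and for the remaining characters it is '1'.
Char. 1 (derived state '1') is unique to Platyites (autapomorphy; uninformative for grouping).
Only Euryion and Platyites show the derived state '0' for Char. 2, supporting them as a clade.
All ingroup taxa share the derived state '1' for Char. 3; it defines the ingroup but does not resolve relationships within it.
Char. 4: derived state '1' in Platyites only — an autapomorphy, so it tells us nothing about relationships among taxa.
Most parsimonious ingroup topology: ((Euryion,Platyites),Ceratina).
Euryion and Platyites form a cherry on this tree, so they are sister taxa.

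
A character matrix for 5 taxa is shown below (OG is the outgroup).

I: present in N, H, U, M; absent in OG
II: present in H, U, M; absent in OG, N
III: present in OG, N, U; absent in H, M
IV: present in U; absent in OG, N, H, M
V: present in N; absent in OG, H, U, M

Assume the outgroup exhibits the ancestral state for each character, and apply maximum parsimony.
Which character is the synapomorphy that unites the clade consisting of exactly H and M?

Character polarity is set by the outgroup: the derived state is whichever differs from the outgroup's state, so for III the derived state is 'absent', and for the remaining characters it is 'present'.
All ingroup taxa share the derived state 'present' for I; it defines the ingroup but does not resolve relationships within it.
II (derived state 'present') is shared by H, M, and U — a synapomorphy uniting that clade.
III: derived state 'absent' in H and M only — synapomorphy for {H, M}.
IV: derived state 'present' in U only — an autapomorphy, so it tells us nothing about relationships among taxa.
V (derived state 'present') is unique to N (autapomorphy; uninformative for grouping).
Most parsimonious ingroup topology: (N,((H,M),U)).
The clade {H, M} is supported by III: its derived state 'absent' occurs in exactly those taxa and in no other taxon (including the outgroup).

III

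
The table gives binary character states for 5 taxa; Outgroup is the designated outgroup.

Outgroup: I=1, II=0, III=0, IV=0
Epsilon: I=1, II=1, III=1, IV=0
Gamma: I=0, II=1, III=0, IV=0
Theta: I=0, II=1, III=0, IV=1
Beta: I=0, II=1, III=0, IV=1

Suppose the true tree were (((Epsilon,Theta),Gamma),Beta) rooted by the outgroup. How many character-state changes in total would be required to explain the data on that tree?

6

Map each character onto (((Epsilon,Theta),Gamma),Beta) (rooted by Outgroup) and count the minimum state changes it requires (Fitch parsimony):
I: 2; II: 1; III: 1; IV: 2.
Total tree length = 6.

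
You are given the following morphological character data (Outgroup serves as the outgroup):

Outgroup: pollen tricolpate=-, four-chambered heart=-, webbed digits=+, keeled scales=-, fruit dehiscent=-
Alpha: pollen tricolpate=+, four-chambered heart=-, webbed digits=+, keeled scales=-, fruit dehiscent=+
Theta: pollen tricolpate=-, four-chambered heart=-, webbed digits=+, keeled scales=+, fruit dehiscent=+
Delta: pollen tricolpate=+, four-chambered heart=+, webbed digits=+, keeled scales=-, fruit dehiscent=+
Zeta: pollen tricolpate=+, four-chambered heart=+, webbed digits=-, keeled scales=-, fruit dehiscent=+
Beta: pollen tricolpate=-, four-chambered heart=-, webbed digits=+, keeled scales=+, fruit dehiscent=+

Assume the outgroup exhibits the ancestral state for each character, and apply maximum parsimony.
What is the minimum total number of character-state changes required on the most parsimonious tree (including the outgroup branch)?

5

Character polarity is set by the outgroup: the derived state is whichever differs from the outgroup's state, so for webbed digits the derived state is '-', and for the remaining characters it is '+'.
pollen tricolpate: derived state '+' in Alpha, Delta, and Zeta only — synapomorphy for {Alpha, Delta, Zeta}.
four-chambered heart: derived state '+' in Delta and Zeta only — synapomorphy for {Delta, Zeta}.
webbed digits (derived state '-') is unique to Zeta (autapomorphy; uninformative for grouping).
Only Beta and Theta show the derived state '+' for keeled scales, supporting them as a clade.
fruit dehiscent (derived state '+') is shared by all ingroup taxa — unites the whole ingroup.
Most parsimonious ingroup topology: ((Alpha,(Delta,Zeta)),(Theta,Beta)).
Changes per character on this tree: pollen tricolpate: 1; four-chambered heart: 1; webbed digits: 1; keeled scales: 1; fruit dehiscent: 1.
Total = 5.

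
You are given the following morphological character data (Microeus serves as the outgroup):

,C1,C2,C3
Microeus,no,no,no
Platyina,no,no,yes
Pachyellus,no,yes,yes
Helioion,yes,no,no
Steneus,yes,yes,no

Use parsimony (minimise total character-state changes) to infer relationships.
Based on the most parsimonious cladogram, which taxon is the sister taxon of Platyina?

Pachyellus

The outgroup has state 'no' for every character, so 'yes' is the derived state throughout.
C1 (derived state 'yes') is shared by Helioion and Steneus — a synapomorphy uniting that clade.
C2 groups Pachyellus and Steneus, which is incompatible with the clades supported by the remaining characters; treating it as convergent (homoplasy) costs fewer steps than any alternative tree.
C3: derived state 'yes' in Pachyellus and Platyina only — synapomorphy for {Pachyellus, Platyina}.
Most parsimonious ingroup topology: ((Platyina,Pachyellus),(Helioion,Steneus)).
Platyina and Pachyellus form a cherry on this tree, so they are sister taxa.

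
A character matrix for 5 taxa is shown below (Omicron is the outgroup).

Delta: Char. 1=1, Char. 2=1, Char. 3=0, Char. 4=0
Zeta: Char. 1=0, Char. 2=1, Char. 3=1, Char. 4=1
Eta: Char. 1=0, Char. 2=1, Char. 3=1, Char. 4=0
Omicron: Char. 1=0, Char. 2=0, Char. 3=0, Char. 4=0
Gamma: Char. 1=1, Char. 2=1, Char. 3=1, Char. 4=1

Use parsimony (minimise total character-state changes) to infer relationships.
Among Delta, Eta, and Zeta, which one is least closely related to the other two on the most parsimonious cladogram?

The outgroup has state '0' for every character, so '1' is the derived state throughout.
Char. 1 groups Delta and Gamma, which is incompatible with the clades supported by the remaining characters; treating it as convergent (homoplasy) costs fewer steps than any alternative tree.
Char. 2 (derived state '1') is shared by all ingroup taxa — unites the whole ingroup.
Only Eta, Gamma, and Zeta show the derived state '1' for Char. 3, supporting them as a clade.
Char. 4: derived state '1' in Gamma and Zeta only — synapomorphy for {Gamma, Zeta}.
Most parsimonious ingroup topology: ((Eta,(Gamma,Zeta)),Delta).
Eta and Zeta share a more recent common ancestor with each other than either does with Delta, so Delta is the least closely related of the three.

Delta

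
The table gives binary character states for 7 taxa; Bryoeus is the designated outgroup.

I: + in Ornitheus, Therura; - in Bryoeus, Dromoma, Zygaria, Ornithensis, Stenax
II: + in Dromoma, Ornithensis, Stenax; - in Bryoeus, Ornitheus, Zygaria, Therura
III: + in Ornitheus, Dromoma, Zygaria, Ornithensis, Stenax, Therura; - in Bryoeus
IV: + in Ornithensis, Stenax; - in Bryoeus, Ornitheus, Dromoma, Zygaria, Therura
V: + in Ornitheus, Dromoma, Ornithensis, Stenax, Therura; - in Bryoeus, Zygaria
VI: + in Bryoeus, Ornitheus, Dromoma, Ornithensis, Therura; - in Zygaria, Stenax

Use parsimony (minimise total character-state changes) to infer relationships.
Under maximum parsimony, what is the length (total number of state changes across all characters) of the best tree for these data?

Character polarity is set by the outgroup: the derived state is whichever differs from the outgroup's state, so for VI the derived state is '-', and for the remaining characters it is '+'.
Only Ornitheus and Therura show the derived state '+' for I, supporting them as a clade.
Only Dromoma, Ornithensis, and Stenax show the derived state '+' for II, supporting them as a clade.
III (derived state '+') is shared by all ingroup taxa — unites the whole ingroup.
Only Ornithensis and Stenax show the derived state '+' for IV, supporting them as a clade.
V (derived state '+') is shared by Dromoma, Ornithensis, Ornitheus, Stenax, and Therura — a synapomorphy uniting that clade.
VI groups Stenax and Zygaria, which is incompatible with the clades supported by the remaining characters; treating it as convergent (homoplasy) costs fewer steps than any alternative tree.
Most parsimonious ingroup topology: (((Ornitheus,Therura),(Dromoma,(Ornithensis,Stenax))),Zygaria).
Changes per character on this tree: I: 1; II: 1; III: 1; IV: 1; V: 1; VI: 2.
Total = 7.

7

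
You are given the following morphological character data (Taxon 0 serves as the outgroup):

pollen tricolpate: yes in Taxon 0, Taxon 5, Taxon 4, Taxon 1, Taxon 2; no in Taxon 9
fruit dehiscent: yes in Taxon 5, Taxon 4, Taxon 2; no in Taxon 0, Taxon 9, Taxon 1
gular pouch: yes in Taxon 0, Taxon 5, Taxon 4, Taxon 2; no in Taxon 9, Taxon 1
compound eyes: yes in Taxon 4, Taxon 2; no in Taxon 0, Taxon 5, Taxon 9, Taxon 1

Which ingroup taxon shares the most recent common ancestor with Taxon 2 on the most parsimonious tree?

Character polarity is set by the outgroup: the derived state is whichever differs from the outgroup's state, so for pollen tricolpate, gular pouch the derived state is 'no', and for the remaining characters it is 'yes'.
pollen tricolpate (derived state 'no') is unique to Taxon 9 (autapomorphy; uninformative for grouping).
fruit dehiscent: derived state 'yes' in Taxon 2, Taxon 4, and Taxon 5 only — synapomorphy for {Taxon 2, Taxon 4, Taxon 5}.
Only Taxon 1 and Taxon 9 show the derived state 'no' for gular pouch, supporting them as a clade.
compound eyes (derived state 'yes') is shared by Taxon 2 and Taxon 4 — a synapomorphy uniting that clade.
Most parsimonious ingroup topology: ((Taxon 5,(Taxon 4,Taxon 2)),(Taxon 9,Taxon 1)).
Taxon 2 and Taxon 4 form a cherry on this tree, so they are sister taxa.

Taxon 4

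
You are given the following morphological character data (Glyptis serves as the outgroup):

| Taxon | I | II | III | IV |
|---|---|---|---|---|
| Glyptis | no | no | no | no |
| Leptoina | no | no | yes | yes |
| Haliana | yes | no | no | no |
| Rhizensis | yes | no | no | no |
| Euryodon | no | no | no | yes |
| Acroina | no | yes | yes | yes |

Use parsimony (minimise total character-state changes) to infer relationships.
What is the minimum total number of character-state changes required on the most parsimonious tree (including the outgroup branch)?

The outgroup has state 'no' for every character, so 'yes' is the derived state throughout.
Only Haliana and Rhizensis show the derived state 'yes' for I, supporting them as a clade.
II (derived state 'yes') is unique to Acroina (autapomorphy; uninformative for grouping).
Only Acroina and Leptoina show the derived state 'yes' for III, supporting them as a clade.
IV (derived state 'yes') is shared by Acroina, Euryodon, and Leptoina — a synapomorphy uniting that clade.
Most parsimonious ingroup topology: (((Leptoina,Acroina),Euryodon),(Haliana,Rhizensis)).
Changes per character on this tree: I: 1; II: 1; III: 1; IV: 1.
Total = 4.

4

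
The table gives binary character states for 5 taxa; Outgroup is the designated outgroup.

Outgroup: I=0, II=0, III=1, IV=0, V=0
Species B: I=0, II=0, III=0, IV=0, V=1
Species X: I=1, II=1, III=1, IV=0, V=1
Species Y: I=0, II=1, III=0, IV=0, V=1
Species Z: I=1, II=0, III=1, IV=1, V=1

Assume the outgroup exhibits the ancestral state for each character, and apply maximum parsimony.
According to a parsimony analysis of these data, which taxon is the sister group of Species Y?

Species B

Character polarity is set by the outgroup: the derived state is whichever differs from the outgroup's state, so for III the derived state is '0', and for the remaining characters it is '1'.
Only Species X and Species Z show the derived state '1' for I, supporting them as a clade.
II groups Species X and Species Y, which is incompatible with the clades supported by the remaining characters; treating it as convergent (homoplasy) costs fewer steps than any alternative tree.
III: derived state '0' in Species B and Species Y only — synapomorphy for {Species B, Species Y}.
IV (derived state '1') is unique to Species Z (autapomorphy; uninformative for grouping).
All ingroup taxa share the derived state '1' for V; it defines the ingroup but does not resolve relationships within it.
Most parsimonious ingroup topology: ((Species B,Species Y),(Species X,Species Z)).
Species Y and Species B form a cherry on this tree, so they are sister taxa.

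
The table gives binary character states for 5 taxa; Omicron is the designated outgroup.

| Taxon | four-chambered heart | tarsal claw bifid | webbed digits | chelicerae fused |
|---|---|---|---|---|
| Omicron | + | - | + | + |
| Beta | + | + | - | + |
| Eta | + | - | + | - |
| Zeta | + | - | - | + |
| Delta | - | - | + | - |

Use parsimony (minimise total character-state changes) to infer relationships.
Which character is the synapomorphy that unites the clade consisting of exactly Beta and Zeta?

webbed digits

Character polarity is set by the outgroup: the derived state is whichever differs from the outgroup's state, so for four-chambered heart, webbed digits, chelicerae fused the derived state is '-', and for the remaining characters it is '+'.
four-chambered heart (derived state '-') is unique to Delta (autapomorphy; uninformative for grouping).
tarsal claw bifid (derived state '+') is unique to Beta (autapomorphy; uninformative for grouping).
Only Beta and Zeta show the derived state '-' for webbed digits, supporting them as a clade.
chelicerae fused: derived state '-' in Delta and Eta only — synapomorphy for {Delta, Eta}.
Most parsimonious ingroup topology: ((Beta,Zeta),(Eta,Delta)).
The clade {Beta, Zeta} is supported by webbed digits: its derived state '-' occurs in exactly those taxa and in no other taxon (including the outgroup).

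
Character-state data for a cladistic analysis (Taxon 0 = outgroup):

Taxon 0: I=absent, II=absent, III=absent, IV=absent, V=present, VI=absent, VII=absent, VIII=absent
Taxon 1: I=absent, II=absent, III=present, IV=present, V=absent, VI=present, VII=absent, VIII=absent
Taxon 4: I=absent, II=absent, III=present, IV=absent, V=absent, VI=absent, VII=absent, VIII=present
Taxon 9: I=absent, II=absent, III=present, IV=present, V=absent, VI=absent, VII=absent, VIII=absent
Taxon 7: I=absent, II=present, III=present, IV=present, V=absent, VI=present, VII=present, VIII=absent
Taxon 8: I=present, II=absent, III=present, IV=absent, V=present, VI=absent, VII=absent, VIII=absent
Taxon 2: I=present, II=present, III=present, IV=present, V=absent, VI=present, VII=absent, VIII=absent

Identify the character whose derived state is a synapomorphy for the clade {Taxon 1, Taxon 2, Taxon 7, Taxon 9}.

IV

Character polarity is set by the outgroup: the derived state is whichever differs from the outgroup's state, so for V the derived state is 'absent', and for the remaining characters it is 'present'.
I (state 'present') occurs in Taxon 2 and Taxon 8 but conflicts with the nesting implied by the other characters — most parsimoniously interpreted as homoplasy.
Only Taxon 2 and Taxon 7 show the derived state 'present' for II, supporting them as a clade.
III (derived state 'present') is shared by all ingroup taxa — unites the whole ingroup.
Only Taxon 1, Taxon 2, Taxon 7, and Taxon 9 show the derived state 'present' for IV, supporting them as a clade.
V (derived state 'absent') is shared by Taxon 1, Taxon 2, Taxon 4, Taxon 7, and Taxon 9 — a synapomorphy uniting that clade.
VI: derived state 'present' in Taxon 1, Taxon 2, and Taxon 7 only — synapomorphy for {Taxon 1, Taxon 2, Taxon 7}.
VII (derived state 'present') is unique to Taxon 7 (autapomorphy; uninformative for grouping).
VIII (derived state 'present') is unique to Taxon 4 (autapomorphy; uninformative for grouping).
Most parsimonious ingroup topology: ((((Taxon 1,(Taxon 7,Taxon 2)),Taxon 9),Taxon 4),Taxon 8).
The clade {Taxon 1, Taxon 2, Taxon 7, Taxon 9} is supported by IV: its derived state 'present' occurs in exactly those taxa and in no other taxon (including the outgroup).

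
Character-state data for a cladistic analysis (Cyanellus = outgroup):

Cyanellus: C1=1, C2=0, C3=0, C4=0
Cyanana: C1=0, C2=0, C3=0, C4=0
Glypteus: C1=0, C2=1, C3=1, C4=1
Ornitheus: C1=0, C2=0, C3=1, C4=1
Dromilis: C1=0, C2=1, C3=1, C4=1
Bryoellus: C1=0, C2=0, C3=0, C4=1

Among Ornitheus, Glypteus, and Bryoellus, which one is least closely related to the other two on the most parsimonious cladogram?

Bryoellus

Character polarity is set by the outgroup: the derived state is whichever differs from the outgroup's state, so for C1 the derived state is '0', and for the remaining characters it is '1'.
All ingroup taxa share the derived state '0' for C1; it defines the ingroup but does not resolve relationships within it.
C2: derived state '1' in Dromilis and Glypteus only — synapomorphy for {Dromilis, Glypteus}.
C3 (derived state '1') is shared by Dromilis, Glypteus, and Ornitheus — a synapomorphy uniting that clade.
C4: derived state '1' in Bryoellus, Dromilis, Glypteus, and Ornitheus only — synapomorphy for {Bryoellus, Dromilis, Glypteus, Ornitheus}.
Most parsimonious ingroup topology: (Cyanana,(((Glypteus,Dromilis),Ornitheus),Bryoellus)).
Glypteus and Ornitheus share a more recent common ancestor with each other than either does with Bryoellus, so Bryoellus is the least closely related of the three.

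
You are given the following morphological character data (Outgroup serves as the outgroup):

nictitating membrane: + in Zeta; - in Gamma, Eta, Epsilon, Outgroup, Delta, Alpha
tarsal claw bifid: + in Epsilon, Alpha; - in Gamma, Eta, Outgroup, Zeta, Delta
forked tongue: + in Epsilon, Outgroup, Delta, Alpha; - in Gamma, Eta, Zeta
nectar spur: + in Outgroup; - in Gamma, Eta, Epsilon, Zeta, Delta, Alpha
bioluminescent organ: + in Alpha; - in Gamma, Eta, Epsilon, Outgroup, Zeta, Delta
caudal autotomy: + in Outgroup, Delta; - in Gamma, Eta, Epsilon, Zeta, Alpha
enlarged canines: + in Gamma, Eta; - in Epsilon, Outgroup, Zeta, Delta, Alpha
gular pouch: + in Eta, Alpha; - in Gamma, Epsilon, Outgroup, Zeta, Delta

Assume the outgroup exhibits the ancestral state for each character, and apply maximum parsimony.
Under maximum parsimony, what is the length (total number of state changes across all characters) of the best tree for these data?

Character polarity is set by the outgroup: the derived state is whichever differs from the outgroup's state, so for forked tongue, nectar spur, caudal autotomy the derived state is '-', and for the remaining characters it is '+'.
nictitating membrane: derived state '+' in Zeta only — an autapomorphy, so it tells us nothing about relationships among taxa.
tarsal claw bifid (derived state '+') is shared by Alpha and Epsilon — a synapomorphy uniting that clade.
Only Eta, Gamma, and Zeta show the derived state '-' for forked tongue, supporting them as a clade.
All ingroup taxa share the derived state '-' for nectar spur; it defines the ingroup but does not resolve relationships within it.
bioluminescent organ (derived state '+') is unique to Alpha (autapomorphy; uninformative for grouping).
caudal autotomy: derived state '-' in Alpha, Epsilon, Eta, Gamma, and Zeta only — synapomorphy for {Alpha, Epsilon, Eta, Gamma, Zeta}.
enlarged canines: derived state '+' in Eta and Gamma only — synapomorphy for {Eta, Gamma}.
gular pouch groups Alpha and Eta, which is incompatible with the clades supported by the remaining characters; treating it as convergent (homoplasy) costs fewer steps than any alternative tree.
Most parsimonious ingroup topology: (((Alpha,Epsilon),((Gamma,Eta),Zeta)),Delta).
Changes per character on this tree: nictitating membrane: 1; tarsal claw bifid: 1; forked tongue: 1; nectar spur: 1; bioluminescent organ: 1; caudal autotomy: 1; enlarged canines: 1; gular pouch: 2.
Total = 9.

9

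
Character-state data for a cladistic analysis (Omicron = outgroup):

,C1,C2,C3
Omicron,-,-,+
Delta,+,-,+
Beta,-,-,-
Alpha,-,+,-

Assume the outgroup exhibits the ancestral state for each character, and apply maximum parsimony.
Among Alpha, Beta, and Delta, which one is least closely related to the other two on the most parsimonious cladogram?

Character polarity is set by the outgroup: the derived state is whichever differs from the outgroup's state, so for C3 the derived state is '-', and for the remaining characters it is '+'.
C1: derived state '+' in Delta only — an autapomorphy, so it tells us nothing about relationships among taxa.
C2: derived state '+' in Alpha only — an autapomorphy, so it tells us nothing about relationships among taxa.
C3 (derived state '-') is shared by Alpha and Beta — a synapomorphy uniting that clade.
Most parsimonious ingroup topology: (Delta,(Beta,Alpha)).
Beta and Alpha share a more recent common ancestor with each other than either does with Delta, so Delta is the least closely related of the three.

Delta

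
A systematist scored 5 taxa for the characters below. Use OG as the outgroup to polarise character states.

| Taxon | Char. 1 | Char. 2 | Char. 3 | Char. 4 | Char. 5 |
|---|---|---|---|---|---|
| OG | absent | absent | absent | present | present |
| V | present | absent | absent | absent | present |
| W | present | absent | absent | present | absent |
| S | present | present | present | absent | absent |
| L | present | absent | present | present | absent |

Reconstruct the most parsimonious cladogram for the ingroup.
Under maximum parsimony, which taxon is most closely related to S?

L

Character polarity is set by the outgroup: the derived state is whichever differs from the outgroup's state, so for Char. 4, Char. 5 the derived state is 'absent', and for the remaining characters it is 'present'.
Char. 1 (derived state 'present') is shared by all ingroup taxa — unites the whole ingroup.
Char. 2: derived state 'present' in S only — an autapomorphy, so it tells us nothing about relationships among taxa.
Only L and S show the derived state 'present' for Char. 3, supporting them as a clade.
Char. 4 (state 'absent') occurs in S and V but conflicts with the nesting implied by the other characters — most parsimoniously interpreted as homoplasy.
Char. 5: derived state 'absent' in L, S, and W only — synapomorphy for {L, S, W}.
Most parsimonious ingroup topology: (((S,L),W),V).
S and L form a cherry on this tree, so they are sister taxa.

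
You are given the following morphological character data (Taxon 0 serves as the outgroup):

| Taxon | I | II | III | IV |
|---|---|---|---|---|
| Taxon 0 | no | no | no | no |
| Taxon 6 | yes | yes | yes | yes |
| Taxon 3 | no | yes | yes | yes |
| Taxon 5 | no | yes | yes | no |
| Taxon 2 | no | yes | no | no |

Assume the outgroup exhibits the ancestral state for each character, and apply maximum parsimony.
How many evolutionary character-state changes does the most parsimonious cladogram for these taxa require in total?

4

The outgroup has state 'no' for every character, so 'yes' is the derived state throughout.
I: derived state 'yes' in Taxon 6 only — an autapomorphy, so it tells us nothing about relationships among taxa.
All ingroup taxa share the derived state 'yes' for II; it defines the ingroup but does not resolve relationships within it.
III (derived state 'yes') is shared by Taxon 3, Taxon 5, and Taxon 6 — a synapomorphy uniting that clade.
IV: derived state 'yes' in Taxon 3 and Taxon 6 only — synapomorphy for {Taxon 3, Taxon 6}.
Most parsimonious ingroup topology: (((Taxon 6,Taxon 3),Taxon 5),Taxon 2).
Changes per character on this tree: I: 1; II: 1; III: 1; IV: 1.
Total = 4.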